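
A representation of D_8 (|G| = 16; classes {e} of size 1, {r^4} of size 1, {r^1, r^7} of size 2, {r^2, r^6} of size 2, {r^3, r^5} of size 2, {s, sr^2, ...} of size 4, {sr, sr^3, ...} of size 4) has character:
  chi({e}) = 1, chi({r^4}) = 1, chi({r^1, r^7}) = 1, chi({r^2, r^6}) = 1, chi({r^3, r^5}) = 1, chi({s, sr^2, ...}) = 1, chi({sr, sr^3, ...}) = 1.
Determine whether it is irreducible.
Irreducible: <chi, chi> = 1.

Working: <chi, chi> = (1/|G|) sum_C |C| * |chi(C)|^2 = (1/16)[1*|1|^2 + 1*|1|^2 + 2*|1|^2 + 2*|1|^2 + 2*|1|^2 + 4*|1|^2 + 4*|1|^2]
  = (1/16)[(1) + (1) + (2) + (2) + (2) + (4) + (4)] = 16/16 = 1.
A character is irreducible iff <chi, chi> = 1, so this representation is irreducible.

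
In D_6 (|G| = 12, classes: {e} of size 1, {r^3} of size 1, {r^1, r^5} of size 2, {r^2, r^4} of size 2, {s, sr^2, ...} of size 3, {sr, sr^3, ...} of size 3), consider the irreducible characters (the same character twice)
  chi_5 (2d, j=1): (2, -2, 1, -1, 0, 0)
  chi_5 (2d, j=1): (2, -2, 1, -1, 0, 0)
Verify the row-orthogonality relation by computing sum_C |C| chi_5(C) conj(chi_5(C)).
Sum = 12 = |G| = 12; so <chi_5, chi_5> = 1 (norm-1 confirms irreducibility).

Justification: Compute term by term over conjugacy classes (|C| * chi_5(C) * conj(chi_5(C))):
  1*(2)*conj(2) + 1*(-2)*conj(-2) + 2*(1)*conj(1) + 2*(-1)*conj(-1) + 3*(0)*conj(0) + 3*(0)*conj(0)
  = (4) + (4) + (2) + (2) + (0) + (0)
  = 12.
Dividing by |G| = 12 gives 12/12 = 1, matching the row-orthogonality relation <chi_5, chi_5> = [chi_5 = chi_5].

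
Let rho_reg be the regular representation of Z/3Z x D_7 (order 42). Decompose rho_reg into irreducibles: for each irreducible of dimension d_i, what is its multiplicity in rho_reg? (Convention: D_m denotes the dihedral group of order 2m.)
Each irreducible V_i of dimension d_i appears with multiplicity d_i, i.e. rho_reg = (direct sum over all irreducibles V_i) d_i V_i. The irreducible dimensions for Z/3Z x D_7 are 1, 1, 1, 1, 1, 1, 2, 2, 2, 2, 2, 2, 2, 2, 2: 6 irreducibles of dimension 1, each with multiplicity 1; 9 irreducibles of dimension 2, each with multiplicity 2. Total dimension 6*1*1 + 9*2*2 = 42 = |G|.

Justification: General theorem: in the regular representation of a finite group G, each irreducible appears with multiplicity equal to its dimension. Check: dim(rho_reg) = sum d_i^2 = 1 + 1 + 1 + 1 + 1 + 1 + 4 + 4 + 4 + 4 + 4 + 4 + 4 + 4 + 4 = 42 = |G|.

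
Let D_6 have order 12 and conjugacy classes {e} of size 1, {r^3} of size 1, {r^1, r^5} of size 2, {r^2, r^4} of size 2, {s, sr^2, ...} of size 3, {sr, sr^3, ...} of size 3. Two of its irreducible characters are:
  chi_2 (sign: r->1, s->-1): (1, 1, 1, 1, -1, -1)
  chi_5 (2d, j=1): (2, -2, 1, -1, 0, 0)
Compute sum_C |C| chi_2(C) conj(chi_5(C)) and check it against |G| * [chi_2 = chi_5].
Sum = 0; so <chi_2, chi_5> = 0 (distinct irreducibles are orthogonal).

Proof sketch: Compute term by term over conjugacy classes (|C| * chi_2(C) * conj(chi_5(C))):
  1*(1)*conj(2) + 1*(1)*conj(-2) + 2*(1)*conj(1) + 2*(1)*conj(-1) + 3*(-1)*conj(0) + 3*(-1)*conj(0)
  = (2) + (-2) + (2) + (-2) + (0) + (0)
  = 0.
Dividing by |G| = 12 gives 0/12 = 0, matching the row-orthogonality relation <chi_2, chi_5> = [chi_2 = chi_5].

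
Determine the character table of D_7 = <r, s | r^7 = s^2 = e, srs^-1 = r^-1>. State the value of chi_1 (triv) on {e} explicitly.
Conjugacy classes: {e} of size 1, {r^1, r^6} of size 2, {r^2, r^5} of size 2, {r^3, r^4} of size 2, {s, sr, ..., sr^6} of size 7.
Character table:
  irrep \ class              {e} (size 1)  {r^1, r^6} (size 2)  {r^2, r^5} (size 2)  {r^3, r^4} (size 2)  {s, sr, ..., sr^6} (size 7)
  chi_1 (triv)               1             1                    1                    1                    1                          
  chi_2 (sign: r->1, s->-1)  1             1                    1                    1                    -1                         
  chi_3 (2d, j=1)            2             2*cos(2*pi/7)        -2*cos(3*pi/7)       -2*cos(pi/7)         0                          
  chi_4 (2d, j=2)            2             -2*cos(3*pi/7)       -2*cos(pi/7)         2*cos(2*pi/7)        0                          
  chi_5 (2d, j=3)            2             -2*cos(pi/7)         2*cos(2*pi/7)        -2*cos(3*pi/7)       0                          

Spot check: chi_1 (triv) on {e} = 1.

Derivation: D_7 has order 2*7 = 14 with 5 conjugacy classes, hence 5 irreducibles. Sum of squared dims 1 + 1 + 4 + 4 + 4 = 14 = |G|. Linear characters come from the abelianisation; the 2-dimensional irreps have character r^k -> 2*cos(2*pi*j*k/7), reflections -> 0.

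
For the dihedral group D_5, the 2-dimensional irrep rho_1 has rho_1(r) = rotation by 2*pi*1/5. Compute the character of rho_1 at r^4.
chi_{rho_1}(r^4) = 2*cos(2*pi*1*4/5) = -1/2 + sqrt(5)/2

Proof sketch: rho_1(r^4) is rotation by angle 2*pi*1*4/5, whose trace is 2*cos(2*pi*1*4/5) = -1/2 + sqrt(5)/2.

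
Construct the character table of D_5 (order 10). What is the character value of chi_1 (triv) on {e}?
Conjugacy classes: {e} of size 1, {r^1, r^4} of size 2, {r^2, r^3} of size 2, {s, sr, ..., sr^4} of size 5.
Character table:
  irrep \ class              {e} (size 1)  {r^1, r^4} (size 2)  {r^2, r^3} (size 2)  {s, sr, ..., sr^4} (size 5)
  chi_1 (triv)               1             1                    1                    1                          
  chi_2 (sign: r->1, s->-1)  1             1                    1                    -1                         
  chi_3 (2d, j=1)            2             -1/2 + sqrt(5)/2     -sqrt(5)/2 - 1/2     0                          
  chi_4 (2d, j=2)            2             -sqrt(5)/2 - 1/2     -1/2 + sqrt(5)/2     0                          

Spot check: chi_1 (triv) on {e} = 1.

D_5 has order 2*5 = 10 with 4 conjugacy classes, hence 4 irreducibles. Sum of squared dims 1 + 1 + 4 + 4 = 10 = |G|. Linear characters come from the abelianisation; the 2-dimensional irreps have character r^k -> 2*cos(2*pi*j*k/5), reflections -> 0.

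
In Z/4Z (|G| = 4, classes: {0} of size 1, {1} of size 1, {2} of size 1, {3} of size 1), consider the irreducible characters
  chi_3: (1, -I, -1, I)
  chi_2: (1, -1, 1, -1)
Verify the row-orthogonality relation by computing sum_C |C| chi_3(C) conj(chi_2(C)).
Sum = 0; so <chi_3, chi_2> = 0 (distinct irreducibles are orthogonal).

Why: Compute term by term over conjugacy classes (|C| * chi_3(C) * conj(chi_2(C))):
  1*(1)*conj(1) + 1*(-I)*conj(-1) + 1*(-1)*conj(1) + 1*(I)*conj(-1)
  = (1) + (I) + (-1) + (-I)
  = 0.
(Exp terms are combined using exp(i*s)*conj(exp(i*t)) = exp(i*(s-t)), and sums of them are collapsed using the identity that for every m > 1 the m distinct m-th roots of unity sum to 0, e.g. 1 + exp(2*I*pi/3) + exp(-2*I*pi/3) = 0.)
Dividing by |G| = 4 gives 0/4 = 0, matching the row-orthogonality relation <chi_3, chi_2> = [chi_3 = chi_2].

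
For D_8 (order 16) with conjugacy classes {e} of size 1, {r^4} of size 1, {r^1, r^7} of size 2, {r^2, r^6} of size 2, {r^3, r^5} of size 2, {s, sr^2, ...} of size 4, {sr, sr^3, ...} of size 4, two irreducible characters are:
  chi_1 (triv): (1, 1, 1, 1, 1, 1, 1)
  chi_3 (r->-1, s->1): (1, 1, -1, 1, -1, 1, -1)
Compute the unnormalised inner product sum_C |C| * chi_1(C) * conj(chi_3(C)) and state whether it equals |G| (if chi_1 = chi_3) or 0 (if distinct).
Sum = 0; so <chi_1, chi_3> = 0 (distinct irreducibles are orthogonal).

Working: Compute term by term over conjugacy classes (|C| * chi_1(C) * conj(chi_3(C))):
  1*(1)*conj(1) + 1*(1)*conj(1) + 2*(1)*conj(-1) + 2*(1)*conj(1) + 2*(1)*conj(-1) + 4*(1)*conj(1) + 4*(1)*conj(-1)
  = (1) + (1) + (-2) + (2) + (-2) + (4) + (-4)
  = 0.
Dividing by |G| = 16 gives 0/16 = 0, matching the row-orthogonality relation <chi_1, chi_3> = [chi_1 = chi_3].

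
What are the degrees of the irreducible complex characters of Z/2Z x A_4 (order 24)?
Dimensions: 1, 1, 1, 1, 1, 1, 3, 3

Derivation: There are 8 irreducibles (= number of conjugacy classes). Their dimensions d_i satisfy sum d_i^2 = |G| = 24: 1 + 1 + 1 + 1 + 1 + 1 + 9 + 9 = 24. (For the product with Z/2Z: each of the 2 1-dim characters of Z/2Z tensors with each irrep of A_4, giving 2 copies of each A_4-dimension.)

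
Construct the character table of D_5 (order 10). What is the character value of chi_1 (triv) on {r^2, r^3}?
Conjugacy classes: {e} of size 1, {r^1, r^4} of size 2, {r^2, r^3} of size 2, {s, sr, ..., sr^4} of size 5.
Character table:
  irrep \ class              {e} (size 1)  {r^1, r^4} (size 2)  {r^2, r^3} (size 2)  {s, sr, ..., sr^4} (size 5)
  chi_1 (triv)               1             1                    1                    1                          
  chi_2 (sign: r->1, s->-1)  1             1                    1                    -1                         
  chi_3 (2d, j=1)            2             -1/2 + sqrt(5)/2     -sqrt(5)/2 - 1/2     0                          
  chi_4 (2d, j=2)            2             -sqrt(5)/2 - 1/2     -1/2 + sqrt(5)/2     0                          

Spot check: chi_1 (triv) on {r^2, r^3} = 1.

Why: D_5 has order 2*5 = 10 with 4 conjugacy classes, hence 4 irreducibles. Sum of squared dims 1 + 1 + 4 + 4 = 10 = |G|. Linear characters come from the abelianisation; the 2-dimensional irreps have character r^k -> 2*cos(2*pi*j*k/5), reflections -> 0.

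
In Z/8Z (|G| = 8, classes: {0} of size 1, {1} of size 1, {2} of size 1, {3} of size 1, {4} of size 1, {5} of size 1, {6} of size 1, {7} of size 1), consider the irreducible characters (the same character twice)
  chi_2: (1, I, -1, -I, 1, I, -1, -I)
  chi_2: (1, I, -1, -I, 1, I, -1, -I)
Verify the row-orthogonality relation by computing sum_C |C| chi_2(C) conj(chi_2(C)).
Sum = 8 = |G| = 8; so <chi_2, chi_2> = 1 (norm-1 confirms irreducibility).

Justification: Compute term by term over conjugacy classes (|C| * chi_2(C) * conj(chi_2(C))):
  1*(1)*conj(1) + 1*(I)*conj(I) + 1*(-1)*conj(-1) + 1*(-I)*conj(-I) + 1*(1)*conj(1) + 1*(I)*conj(I) + 1*(-1)*conj(-1) + 1*(-I)*conj(-I)
  = (1) + (1) + (1) + (1) + (1) + (1) + (1) + (1)
  = 8.
(Exp terms are combined using exp(i*s)*conj(exp(i*t)) = exp(i*(s-t)), and sums of them are collapsed using the identity that for every m > 1 the m distinct m-th roots of unity sum to 0, e.g. 1 + exp(2*I*pi/3) + exp(-2*I*pi/3) = 0.)
Dividing by |G| = 8 gives 8/8 = 1, matching the row-orthogonality relation <chi_2, chi_2> = [chi_2 = chi_2].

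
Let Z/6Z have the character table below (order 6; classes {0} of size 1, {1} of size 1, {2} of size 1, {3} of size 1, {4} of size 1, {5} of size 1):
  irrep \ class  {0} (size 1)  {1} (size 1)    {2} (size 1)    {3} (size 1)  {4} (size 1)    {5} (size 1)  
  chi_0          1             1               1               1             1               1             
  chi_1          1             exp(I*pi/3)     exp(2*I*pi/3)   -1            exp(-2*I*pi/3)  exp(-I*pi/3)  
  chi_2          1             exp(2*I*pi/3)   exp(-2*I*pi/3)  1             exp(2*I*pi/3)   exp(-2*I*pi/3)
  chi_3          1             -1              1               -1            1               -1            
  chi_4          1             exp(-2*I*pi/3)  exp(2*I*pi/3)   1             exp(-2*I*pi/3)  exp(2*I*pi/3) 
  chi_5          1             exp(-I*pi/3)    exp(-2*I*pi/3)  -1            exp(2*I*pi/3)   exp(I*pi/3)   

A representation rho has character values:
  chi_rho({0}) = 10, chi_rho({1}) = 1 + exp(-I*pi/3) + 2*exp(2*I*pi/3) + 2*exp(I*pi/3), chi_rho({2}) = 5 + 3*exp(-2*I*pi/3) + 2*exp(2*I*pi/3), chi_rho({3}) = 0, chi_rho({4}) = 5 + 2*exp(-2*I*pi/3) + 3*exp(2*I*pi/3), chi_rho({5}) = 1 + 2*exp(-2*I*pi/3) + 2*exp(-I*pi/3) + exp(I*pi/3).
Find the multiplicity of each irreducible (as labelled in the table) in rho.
Multiplicities: chi_0: 3, chi_1: 2, chi_2: 2, chi_3: 2, chi_4: 0, chi_5: 1.

Why: Use <chi_rho, chi> = (1/|G|) sum_C |C| * chi_rho(C) * conj(chi(C)) with |G| = 6 for each irreducible chi in the table:
  <chi_rho, chi_0> = (1/6)[1*(10)*conj(1) + 1*(1 + exp(-I*pi/3) + 2*exp(2*I*pi/3) + 2*exp(I*pi/3))*conj(1) + 1*(5 + 3*exp(-2*I*pi/3) + 2*exp(2*I*pi/3))*conj(1) + 1*(0)*conj(1) + 1*(5 + 2*exp(-2*I*pi/3) + 3*exp(2*I*pi/3))*conj(1) + 1*(1 + 2*exp(-2*I*pi/3) + 2*exp(-I*pi/3) + exp(I*pi/3))*conj(1)]
      = (1/6)[(10) + (1 + exp(-I*pi/3) + 2*exp(2*I*pi/3) + 2*exp(I*pi/3)) + (5 + 3*exp(-2*I*pi/3) + 2*exp(2*I*pi/3)) + (0) + (5 + 2*exp(-2*I*pi/3) + 3*exp(2*I*pi/3)) + (1 + 2*exp(-2*I*pi/3) + 2*exp(-I*pi/3) + exp(I*pi/3))] = 18/6 = 3
  <chi_rho, chi_1> = (1/6)[1*(10)*conj(1) + 1*(1 + exp(-I*pi/3) + 2*exp(2*I*pi/3) + 2*exp(I*pi/3))*conj(exp(I*pi/3)) + 1*(5 + 3*exp(-2*I*pi/3) + 2*exp(2*I*pi/3))*conj(exp(2*I*pi/3)) + 1*(0)*conj(-1) + 1*(5 + 2*exp(-2*I*pi/3) + 3*exp(2*I*pi/3))*conj(exp(-2*I*pi/3)) + 1*(1 + 2*exp(-2*I*pi/3) + 2*exp(-I*pi/3) + exp(I*pi/3))*conj(exp(-I*pi/3))]
      = (1/6)[(10) + (3) + (2 + 5*exp(-2*I*pi/3) + 3*exp(2*I*pi/3)) + (0) + (2 + 3*exp(-2*I*pi/3) + 5*exp(2*I*pi/3)) + (3)] = 12/6 = 2
  <chi_rho, chi_2> = (1/6)[1*(10)*conj(1) + 1*(1 + exp(-I*pi/3) + 2*exp(2*I*pi/3) + 2*exp(I*pi/3))*conj(exp(2*I*pi/3)) + 1*(5 + 3*exp(-2*I*pi/3) + 2*exp(2*I*pi/3))*conj(exp(-2*I*pi/3)) + 1*(0)*conj(1) + 1*(5 + 2*exp(-2*I*pi/3) + 3*exp(2*I*pi/3))*conj(exp(2*I*pi/3)) + 1*(1 + 2*exp(-2*I*pi/3) + 2*exp(-I*pi/3) + exp(I*pi/3))*conj(exp(-2*I*pi/3))]
      = (1/6)[(10) + (1 + 2*exp(-I*pi/3) + exp(-2*I*pi/3)) + (3 + 2*exp(-2*I*pi/3) + 5*exp(2*I*pi/3)) + (0) + (3 + 5*exp(-2*I*pi/3) + 2*exp(2*I*pi/3)) + (1 + exp(2*I*pi/3) + 2*exp(I*pi/3))] = 12/6 = 2
  <chi_rho, chi_3> = (1/6)[1*(10)*conj(1) + 1*(1 + exp(-I*pi/3) + 2*exp(2*I*pi/3) + 2*exp(I*pi/3))*conj(-1) + 1*(5 + 3*exp(-2*I*pi/3) + 2*exp(2*I*pi/3))*conj(1) + 1*(0)*conj(-1) + 1*(5 + 2*exp(-2*I*pi/3) + 3*exp(2*I*pi/3))*conj(1) + 1*(1 + 2*exp(-2*I*pi/3) + 2*exp(-I*pi/3) + exp(I*pi/3))*conj(-1)]
      = (1/6)[(10) + (-1 - 2*exp(I*pi/3) - 2*exp(2*I*pi/3) - exp(-I*pi/3)) + (5 + 3*exp(-2*I*pi/3) + 2*exp(2*I*pi/3)) + (0) + (5 + 2*exp(-2*I*pi/3) + 3*exp(2*I*pi/3)) + (-1 - exp(I*pi/3) - 2*exp(-I*pi/3) - 2*exp(-2*I*pi/3))] = 12/6 = 2
  <chi_rho, chi_4> = (1/6)[1*(10)*conj(1) + 1*(1 + exp(-I*pi/3) + 2*exp(2*I*pi/3) + 2*exp(I*pi/3))*conj(exp(-2*I*pi/3)) + 1*(5 + 3*exp(-2*I*pi/3) + 2*exp(2*I*pi/3))*conj(exp(2*I*pi/3)) + 1*(0)*conj(1) + 1*(5 + 2*exp(-2*I*pi/3) + 3*exp(2*I*pi/3))*conj(exp(-2*I*pi/3)) + 1*(1 + 2*exp(-2*I*pi/3) + 2*exp(-I*pi/3) + exp(I*pi/3))*conj(exp(2*I*pi/3))]
      = (1/6)[(10) + (-3) + (2 + 5*exp(-2*I*pi/3) + 3*exp(2*I*pi/3)) + (0) + (2 + 3*exp(-2*I*pi/3) + 5*exp(2*I*pi/3)) + (-3)] = 0/6 = 0
  <chi_rho, chi_5> = (1/6)[1*(10)*conj(1) + 1*(1 + exp(-I*pi/3) + 2*exp(2*I*pi/3) + 2*exp(I*pi/3))*conj(exp(-I*pi/3)) + 1*(5 + 3*exp(-2*I*pi/3) + 2*exp(2*I*pi/3))*conj(exp(-2*I*pi/3)) + 1*(0)*conj(-1) + 1*(5 + 2*exp(-2*I*pi/3) + 3*exp(2*I*pi/3))*conj(exp(2*I*pi/3)) + 1*(1 + 2*exp(-2*I*pi/3) + 2*exp(-I*pi/3) + exp(I*pi/3))*conj(exp(I*pi/3))]
      = (1/6)[(10) + (-1 + exp(I*pi/3) + 2*exp(2*I*pi/3)) + (3 + 2*exp(-2*I*pi/3) + 5*exp(2*I*pi/3)) + (0) + (3 + 5*exp(-2*I*pi/3) + 2*exp(2*I*pi/3)) + (-1 + 2*exp(-2*I*pi/3) + exp(-I*pi/3))] = 6/6 = 1
(Exp terms are combined using exp(i*s)*conj(exp(i*t)) = exp(i*(s-t)), and sums of them are collapsed using the identity that for every m > 1 the m distinct m-th roots of unity sum to 0, e.g. 1 + exp(2*I*pi/3) + exp(-2*I*pi/3) = 0.)
Dimension check: dim(rho) = sum (mult * dim) = 3*1 + 2*1 + 2*1 + 2*1 + 0*1 + 1*1 = 10 = chi_rho(e) = 10.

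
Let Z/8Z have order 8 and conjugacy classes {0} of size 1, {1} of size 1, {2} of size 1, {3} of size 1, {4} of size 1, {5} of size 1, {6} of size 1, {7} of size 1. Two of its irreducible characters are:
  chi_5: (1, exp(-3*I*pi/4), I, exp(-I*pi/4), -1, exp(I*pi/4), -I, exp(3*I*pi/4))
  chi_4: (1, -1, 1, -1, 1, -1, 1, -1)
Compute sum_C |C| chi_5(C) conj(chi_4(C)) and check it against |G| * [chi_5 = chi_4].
Sum = 0; so <chi_5, chi_4> = 0 (distinct irreducibles are orthogonal).

Details: Compute term by term over conjugacy classes (|C| * chi_5(C) * conj(chi_4(C))):
  1*(1)*conj(1) + 1*(exp(-3*I*pi/4))*conj(-1) + 1*(I)*conj(1) + 1*(exp(-I*pi/4))*conj(-1) + 1*(-1)*conj(1) + 1*(exp(I*pi/4))*conj(-1) + 1*(-I)*conj(1) + 1*(exp(3*I*pi/4))*conj(-1)
  = (1) + (-exp(-3*I*pi/4)) + (I) + (-exp(-I*pi/4)) + (-1) + (-exp(I*pi/4)) + (-I) + (-exp(3*I*pi/4))
  = 0.
(Exp terms are combined using exp(i*s)*conj(exp(i*t)) = exp(i*(s-t)), and sums of them are collapsed using the identity that for every m > 1 the m distinct m-th roots of unity sum to 0, e.g. 1 + exp(2*I*pi/3) + exp(-2*I*pi/3) = 0.)
Dividing by |G| = 8 gives 0/8 = 0, matching the row-orthogonality relation <chi_5, chi_4> = [chi_5 = chi_4].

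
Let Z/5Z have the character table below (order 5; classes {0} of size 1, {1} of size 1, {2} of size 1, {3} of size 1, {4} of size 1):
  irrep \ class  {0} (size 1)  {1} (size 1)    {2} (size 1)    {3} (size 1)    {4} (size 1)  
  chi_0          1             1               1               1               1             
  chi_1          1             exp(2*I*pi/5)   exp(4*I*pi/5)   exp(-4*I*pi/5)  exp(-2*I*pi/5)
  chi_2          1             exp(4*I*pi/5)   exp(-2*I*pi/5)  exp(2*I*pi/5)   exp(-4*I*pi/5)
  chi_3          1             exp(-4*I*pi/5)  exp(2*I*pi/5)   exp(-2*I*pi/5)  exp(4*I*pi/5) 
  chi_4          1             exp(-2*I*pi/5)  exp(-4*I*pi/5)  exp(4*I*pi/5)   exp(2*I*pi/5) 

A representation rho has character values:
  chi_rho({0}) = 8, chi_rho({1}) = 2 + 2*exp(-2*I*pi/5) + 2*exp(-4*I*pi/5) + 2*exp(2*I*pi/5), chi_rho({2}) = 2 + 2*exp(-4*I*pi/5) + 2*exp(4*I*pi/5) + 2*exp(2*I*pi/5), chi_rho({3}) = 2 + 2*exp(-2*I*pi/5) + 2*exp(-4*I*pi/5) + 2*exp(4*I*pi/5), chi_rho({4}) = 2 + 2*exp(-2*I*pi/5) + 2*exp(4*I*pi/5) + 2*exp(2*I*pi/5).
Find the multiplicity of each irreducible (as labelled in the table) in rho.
Multiplicities: chi_0: 2, chi_1: 2, chi_2: 0, chi_3: 2, chi_4: 2.

Why: Use <chi_rho, chi> = (1/|G|) sum_C |C| * chi_rho(C) * conj(chi(C)) with |G| = 5 for each irreducible chi in the table:
  <chi_rho, chi_0> = (1/5)[1*(8)*conj(1) + 1*(2 + 2*exp(-2*I*pi/5) + 2*exp(-4*I*pi/5) + 2*exp(2*I*pi/5))*conj(1) + 1*(2 + 2*exp(-4*I*pi/5) + 2*exp(4*I*pi/5) + 2*exp(2*I*pi/5))*conj(1) + 1*(2 + 2*exp(-2*I*pi/5) + 2*exp(-4*I*pi/5) + 2*exp(4*I*pi/5))*conj(1) + 1*(2 + 2*exp(-2*I*pi/5) + 2*exp(4*I*pi/5) + 2*exp(2*I*pi/5))*conj(1)]
      = (1/5)[(8) + (2 + 2*exp(-2*I*pi/5) + 2*exp(-4*I*pi/5) + 2*exp(2*I*pi/5)) + (2 + 2*exp(-4*I*pi/5) + 2*exp(4*I*pi/5) + 2*exp(2*I*pi/5)) + (2 + 2*exp(-2*I*pi/5) + 2*exp(-4*I*pi/5) + 2*exp(4*I*pi/5)) + (2 + 2*exp(-2*I*pi/5) + 2*exp(4*I*pi/5) + 2*exp(2*I*pi/5))] = 10/5 = 2
  <chi_rho, chi_1> = (1/5)[1*(8)*conj(1) + 1*(2 + 2*exp(-2*I*pi/5) + 2*exp(-4*I*pi/5) + 2*exp(2*I*pi/5))*conj(exp(2*I*pi/5)) + 1*(2 + 2*exp(-4*I*pi/5) + 2*exp(4*I*pi/5) + 2*exp(2*I*pi/5))*conj(exp(4*I*pi/5)) + 1*(2 + 2*exp(-2*I*pi/5) + 2*exp(-4*I*pi/5) + 2*exp(4*I*pi/5))*conj(exp(-4*I*pi/5)) + 1*(2 + 2*exp(-2*I*pi/5) + 2*exp(4*I*pi/5) + 2*exp(2*I*pi/5))*conj(exp(-2*I*pi/5))]
      = (1/5)[(8) + (2 + 2*exp(-2*I*pi/5) + 2*exp(-4*I*pi/5) + 2*exp(4*I*pi/5)) + (2 + 2*exp(-2*I*pi/5) + 2*exp(-4*I*pi/5) + 2*exp(2*I*pi/5)) + (2 + 2*exp(-2*I*pi/5) + 2*exp(4*I*pi/5) + 2*exp(2*I*pi/5)) + (2 + 2*exp(-4*I*pi/5) + 2*exp(4*I*pi/5) + 2*exp(2*I*pi/5))] = 10/5 = 2
  <chi_rho, chi_2> = (1/5)[1*(8)*conj(1) + 1*(2 + 2*exp(-2*I*pi/5) + 2*exp(-4*I*pi/5) + 2*exp(2*I*pi/5))*conj(exp(4*I*pi/5)) + 1*(2 + 2*exp(-4*I*pi/5) + 2*exp(4*I*pi/5) + 2*exp(2*I*pi/5))*conj(exp(-2*I*pi/5)) + 1*(2 + 2*exp(-2*I*pi/5) + 2*exp(-4*I*pi/5) + 2*exp(4*I*pi/5))*conj(exp(2*I*pi/5)) + 1*(2 + 2*exp(-2*I*pi/5) + 2*exp(4*I*pi/5) + 2*exp(2*I*pi/5))*conj(exp(-4*I*pi/5))]
      = (1/5)[(8) + (-2) + (-2) + (-2) + (-2)] = 0/5 = 0
  <chi_rho, chi_3> = (1/5)[1*(8)*conj(1) + 1*(2 + 2*exp(-2*I*pi/5) + 2*exp(-4*I*pi/5) + 2*exp(2*I*pi/5))*conj(exp(-4*I*pi/5)) + 1*(2 + 2*exp(-4*I*pi/5) + 2*exp(4*I*pi/5) + 2*exp(2*I*pi/5))*conj(exp(2*I*pi/5)) + 1*(2 + 2*exp(-2*I*pi/5) + 2*exp(-4*I*pi/5) + 2*exp(4*I*pi/5))*conj(exp(-2*I*pi/5)) + 1*(2 + 2*exp(-2*I*pi/5) + 2*exp(4*I*pi/5) + 2*exp(2*I*pi/5))*conj(exp(4*I*pi/5))]
      = (1/5)[(8) + (2 + 2*exp(-4*I*pi/5) + 2*exp(4*I*pi/5) + 2*exp(2*I*pi/5)) + (2 + 2*exp(-2*I*pi/5) + 2*exp(4*I*pi/5) + 2*exp(2*I*pi/5)) + (2 + 2*exp(-2*I*pi/5) + 2*exp(-4*I*pi/5) + 2*exp(2*I*pi/5)) + (2 + 2*exp(-2*I*pi/5) + 2*exp(-4*I*pi/5) + 2*exp(4*I*pi/5))] = 10/5 = 2
  <chi_rho, chi_4> = (1/5)[1*(8)*conj(1) + 1*(2 + 2*exp(-2*I*pi/5) + 2*exp(-4*I*pi/5) + 2*exp(2*I*pi/5))*conj(exp(-2*I*pi/5)) + 1*(2 + 2*exp(-4*I*pi/5) + 2*exp(4*I*pi/5) + 2*exp(2*I*pi/5))*conj(exp(-4*I*pi/5)) + 1*(2 + 2*exp(-2*I*pi/5) + 2*exp(-4*I*pi/5) + 2*exp(4*I*pi/5))*conj(exp(4*I*pi/5)) + 1*(2 + 2*exp(-2*I*pi/5) + 2*exp(4*I*pi/5) + 2*exp(2*I*pi/5))*conj(exp(2*I*pi/5))]
      = (1/5)[(8) + (2 + 2*exp(-2*I*pi/5) + 2*exp(4*I*pi/5) + 2*exp(2*I*pi/5)) + (2 + 2*exp(-2*I*pi/5) + 2*exp(-4*I*pi/5) + 2*exp(4*I*pi/5)) + (2 + 2*exp(-4*I*pi/5) + 2*exp(4*I*pi/5) + 2*exp(2*I*pi/5)) + (2 + 2*exp(-2*I*pi/5) + 2*exp(-4*I*pi/5) + 2*exp(2*I*pi/5))] = 10/5 = 2
(Exp terms are combined using exp(i*s)*conj(exp(i*t)) = exp(i*(s-t)), and sums of them are collapsed using the identity that for every m > 1 the m distinct m-th roots of unity sum to 0, e.g. 1 + exp(2*I*pi/3) + exp(-2*I*pi/3) = 0.)
Dimension check: dim(rho) = sum (mult * dim) = 2*1 + 2*1 + 0*1 + 2*1 + 2*1 = 8 = chi_rho(e) = 8.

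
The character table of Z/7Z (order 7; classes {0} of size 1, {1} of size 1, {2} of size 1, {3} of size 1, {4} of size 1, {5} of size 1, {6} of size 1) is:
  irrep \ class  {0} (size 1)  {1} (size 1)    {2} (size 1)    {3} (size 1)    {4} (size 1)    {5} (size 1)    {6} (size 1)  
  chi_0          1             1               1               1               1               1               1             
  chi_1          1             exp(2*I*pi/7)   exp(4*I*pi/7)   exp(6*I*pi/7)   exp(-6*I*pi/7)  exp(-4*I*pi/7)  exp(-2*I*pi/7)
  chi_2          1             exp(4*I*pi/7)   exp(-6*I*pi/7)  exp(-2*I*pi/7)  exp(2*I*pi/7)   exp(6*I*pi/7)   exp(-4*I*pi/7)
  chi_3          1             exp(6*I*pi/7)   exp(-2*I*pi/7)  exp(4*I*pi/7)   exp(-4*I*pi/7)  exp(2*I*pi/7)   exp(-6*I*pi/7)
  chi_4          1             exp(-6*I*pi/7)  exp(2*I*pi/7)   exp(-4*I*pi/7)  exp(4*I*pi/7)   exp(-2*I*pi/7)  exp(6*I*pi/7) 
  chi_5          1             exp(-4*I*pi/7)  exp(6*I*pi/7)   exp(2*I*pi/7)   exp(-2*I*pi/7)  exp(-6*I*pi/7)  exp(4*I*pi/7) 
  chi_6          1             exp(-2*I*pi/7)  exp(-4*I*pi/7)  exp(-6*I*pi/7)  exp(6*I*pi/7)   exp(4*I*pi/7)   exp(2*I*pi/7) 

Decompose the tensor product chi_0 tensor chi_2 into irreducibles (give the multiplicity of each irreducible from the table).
chi_0 tensor chi_2 = chi_2 (all other irreducibles have multiplicity 0).

Explanation: The character of a tensor product is the pointwise product (chi_0 * chi_2)(C) = chi_0(C) * chi_2(C):
  {0}: (1)*(1), {1}: (1)*(exp(4*I*pi/7)), {2}: (1)*(exp(-6*I*pi/7)), {3}: (1)*(exp(-2*I*pi/7)), {4}: (1)*(exp(2*I*pi/7)), {5}: (1)*(exp(6*I*pi/7)), {6}: (1)*(exp(-4*I*pi/7))
so (chi_0 * chi_2) takes values
  {0} -> 1, {1} -> exp(4*I*pi/7), {2} -> exp(-6*I*pi/7), {3} -> exp(-2*I*pi/7), {4} -> exp(2*I*pi/7), {5} -> exp(6*I*pi/7), {6} -> exp(-4*I*pi/7).
Now take the inner product of this character with each irreducible chi from the table, <chi_0*chi_2, chi> = (1/7) sum_C |C| (chi_0*chi_2)(C) conj(chi(C)):
  <chi_0*chi_2, chi_0> = (1/7)[1*(1)*conj(1) + 1*(exp(4*I*pi/7))*conj(1) + 1*(exp(-6*I*pi/7))*conj(1) + 1*(exp(-2*I*pi/7))*conj(1) + 1*(exp(2*I*pi/7))*conj(1) + 1*(exp(6*I*pi/7))*conj(1) + 1*(exp(-4*I*pi/7))*conj(1)]
      = (1/7)[(1) + (exp(4*I*pi/7)) + (exp(-6*I*pi/7)) + (exp(-2*I*pi/7)) + (exp(2*I*pi/7)) + (exp(6*I*pi/7)) + (exp(-4*I*pi/7))] = 0/7 = 0
  <chi_0*chi_2, chi_1> = (1/7)[1*(1)*conj(1) + 1*(exp(4*I*pi/7))*conj(exp(2*I*pi/7)) + 1*(exp(-6*I*pi/7))*conj(exp(4*I*pi/7)) + 1*(exp(-2*I*pi/7))*conj(exp(6*I*pi/7)) + 1*(exp(2*I*pi/7))*conj(exp(-6*I*pi/7)) + 1*(exp(6*I*pi/7))*conj(exp(-4*I*pi/7)) + 1*(exp(-4*I*pi/7))*conj(exp(-2*I*pi/7))]
      = (1/7)[(1) + (exp(2*I*pi/7)) + (exp(4*I*pi/7)) + (exp(6*I*pi/7)) + (exp(-6*I*pi/7)) + (exp(-4*I*pi/7)) + (exp(-2*I*pi/7))] = 0/7 = 0
  <chi_0*chi_2, chi_2> = (1/7)[1*(1)*conj(1) + 1*(exp(4*I*pi/7))*conj(exp(4*I*pi/7)) + 1*(exp(-6*I*pi/7))*conj(exp(-6*I*pi/7)) + 1*(exp(-2*I*pi/7))*conj(exp(-2*I*pi/7)) + 1*(exp(2*I*pi/7))*conj(exp(2*I*pi/7)) + 1*(exp(6*I*pi/7))*conj(exp(6*I*pi/7)) + 1*(exp(-4*I*pi/7))*conj(exp(-4*I*pi/7))]
      = (1/7)[(1) + (1) + (1) + (1) + (1) + (1) + (1)] = 7/7 = 1
  <chi_0*chi_2, chi_3> = (1/7)[1*(1)*conj(1) + 1*(exp(4*I*pi/7))*conj(exp(6*I*pi/7)) + 1*(exp(-6*I*pi/7))*conj(exp(-2*I*pi/7)) + 1*(exp(-2*I*pi/7))*conj(exp(4*I*pi/7)) + 1*(exp(2*I*pi/7))*conj(exp(-4*I*pi/7)) + 1*(exp(6*I*pi/7))*conj(exp(2*I*pi/7)) + 1*(exp(-4*I*pi/7))*conj(exp(-6*I*pi/7))]
      = (1/7)[(1) + (exp(-2*I*pi/7)) + (exp(-4*I*pi/7)) + (exp(-6*I*pi/7)) + (exp(6*I*pi/7)) + (exp(4*I*pi/7)) + (exp(2*I*pi/7))] = 0/7 = 0
  <chi_0*chi_2, chi_4> = (1/7)[1*(1)*conj(1) + 1*(exp(4*I*pi/7))*conj(exp(-6*I*pi/7)) + 1*(exp(-6*I*pi/7))*conj(exp(2*I*pi/7)) + 1*(exp(-2*I*pi/7))*conj(exp(-4*I*pi/7)) + 1*(exp(2*I*pi/7))*conj(exp(4*I*pi/7)) + 1*(exp(6*I*pi/7))*conj(exp(-2*I*pi/7)) + 1*(exp(-4*I*pi/7))*conj(exp(6*I*pi/7))]
      = (1/7)[(1) + (exp(-4*I*pi/7)) + (exp(6*I*pi/7)) + (exp(2*I*pi/7)) + (exp(-2*I*pi/7)) + (exp(-6*I*pi/7)) + (exp(4*I*pi/7))] = 0/7 = 0
  <chi_0*chi_2, chi_5> = (1/7)[1*(1)*conj(1) + 1*(exp(4*I*pi/7))*conj(exp(-4*I*pi/7)) + 1*(exp(-6*I*pi/7))*conj(exp(6*I*pi/7)) + 1*(exp(-2*I*pi/7))*conj(exp(2*I*pi/7)) + 1*(exp(2*I*pi/7))*conj(exp(-2*I*pi/7)) + 1*(exp(6*I*pi/7))*conj(exp(-6*I*pi/7)) + 1*(exp(-4*I*pi/7))*conj(exp(4*I*pi/7))]
      = (1/7)[(1) + (exp(-6*I*pi/7)) + (exp(2*I*pi/7)) + (exp(-4*I*pi/7)) + (exp(4*I*pi/7)) + (exp(-2*I*pi/7)) + (exp(6*I*pi/7))] = 0/7 = 0
  <chi_0*chi_2, chi_6> = (1/7)[1*(1)*conj(1) + 1*(exp(4*I*pi/7))*conj(exp(-2*I*pi/7)) + 1*(exp(-6*I*pi/7))*conj(exp(-4*I*pi/7)) + 1*(exp(-2*I*pi/7))*conj(exp(-6*I*pi/7)) + 1*(exp(2*I*pi/7))*conj(exp(6*I*pi/7)) + 1*(exp(6*I*pi/7))*conj(exp(4*I*pi/7)) + 1*(exp(-4*I*pi/7))*conj(exp(2*I*pi/7))]
      = (1/7)[(1) + (exp(6*I*pi/7)) + (exp(-2*I*pi/7)) + (exp(4*I*pi/7)) + (exp(-4*I*pi/7)) + (exp(2*I*pi/7)) + (exp(-6*I*pi/7))] = 0/7 = 0
(Exp terms are combined using exp(i*s)*conj(exp(i*t)) = exp(i*(s-t)), and sums of them are collapsed using the identity that for every m > 1 the m distinct m-th roots of unity sum to 0, e.g. 1 + exp(2*I*pi/3) + exp(-2*I*pi/3) = 0.)
Hence the multiplicities are chi_2: 1. Dimension check: dim(chi_0)*dim(chi_2) = 1*1 = 1 and sum (mult * dim) = 1*1 = 1.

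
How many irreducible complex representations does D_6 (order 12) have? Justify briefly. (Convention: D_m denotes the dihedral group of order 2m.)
6

Solution. The number of irreducible complex representations of a finite group equals its number of conjugacy classes. D_6 has 6 conjugacy classes (n/2 + 3 for n even), so D_6 (order 12) has exactly 6 irreducible complex representations.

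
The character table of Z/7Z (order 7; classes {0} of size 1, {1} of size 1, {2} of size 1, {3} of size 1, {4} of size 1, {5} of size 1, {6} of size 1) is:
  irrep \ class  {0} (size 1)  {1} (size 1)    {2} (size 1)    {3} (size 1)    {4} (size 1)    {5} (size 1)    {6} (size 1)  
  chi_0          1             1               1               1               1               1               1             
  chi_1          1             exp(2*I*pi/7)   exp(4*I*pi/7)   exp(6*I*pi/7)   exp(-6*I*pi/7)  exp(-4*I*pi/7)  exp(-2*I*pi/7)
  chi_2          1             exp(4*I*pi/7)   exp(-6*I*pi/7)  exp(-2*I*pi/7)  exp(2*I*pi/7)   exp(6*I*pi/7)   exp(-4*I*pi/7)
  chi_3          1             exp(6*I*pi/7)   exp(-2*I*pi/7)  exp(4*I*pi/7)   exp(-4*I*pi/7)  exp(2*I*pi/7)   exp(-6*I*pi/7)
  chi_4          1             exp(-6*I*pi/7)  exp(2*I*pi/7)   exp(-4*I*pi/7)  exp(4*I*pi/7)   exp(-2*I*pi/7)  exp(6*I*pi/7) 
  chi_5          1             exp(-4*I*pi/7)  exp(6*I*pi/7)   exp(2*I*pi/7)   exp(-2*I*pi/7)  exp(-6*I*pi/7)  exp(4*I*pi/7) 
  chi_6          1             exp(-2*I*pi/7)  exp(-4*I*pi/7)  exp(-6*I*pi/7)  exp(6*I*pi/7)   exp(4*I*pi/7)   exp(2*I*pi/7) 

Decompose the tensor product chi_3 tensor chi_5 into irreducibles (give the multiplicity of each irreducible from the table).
chi_3 tensor chi_5 = chi_1 (all other irreducibles have multiplicity 0).

The character of a tensor product is the pointwise product (chi_3 * chi_5)(C) = chi_3(C) * chi_5(C):
  {0}: (1)*(1), {1}: (exp(6*I*pi/7))*(exp(-4*I*pi/7)), {2}: (exp(-2*I*pi/7))*(exp(6*I*pi/7)), {3}: (exp(4*I*pi/7))*(exp(2*I*pi/7)), {4}: (exp(-4*I*pi/7))*(exp(-2*I*pi/7)), {5}: (exp(2*I*pi/7))*(exp(-6*I*pi/7)), {6}: (exp(-6*I*pi/7))*(exp(4*I*pi/7))
so (chi_3 * chi_5) takes values
  {0} -> 1, {1} -> exp(2*I*pi/7), {2} -> exp(4*I*pi/7), {3} -> exp(6*I*pi/7), {4} -> exp(-6*I*pi/7), {5} -> exp(-4*I*pi/7), {6} -> exp(-2*I*pi/7).
Now take the inner product of this character with each irreducible chi from the table, <chi_3*chi_5, chi> = (1/7) sum_C |C| (chi_3*chi_5)(C) conj(chi(C)):
  <chi_3*chi_5, chi_0> = (1/7)[1*(1)*conj(1) + 1*(exp(2*I*pi/7))*conj(1) + 1*(exp(4*I*pi/7))*conj(1) + 1*(exp(6*I*pi/7))*conj(1) + 1*(exp(-6*I*pi/7))*conj(1) + 1*(exp(-4*I*pi/7))*conj(1) + 1*(exp(-2*I*pi/7))*conj(1)]
      = (1/7)[(1) + (exp(2*I*pi/7)) + (exp(4*I*pi/7)) + (exp(6*I*pi/7)) + (exp(-6*I*pi/7)) + (exp(-4*I*pi/7)) + (exp(-2*I*pi/7))] = 0/7 = 0
  <chi_3*chi_5, chi_1> = (1/7)[1*(1)*conj(1) + 1*(exp(2*I*pi/7))*conj(exp(2*I*pi/7)) + 1*(exp(4*I*pi/7))*conj(exp(4*I*pi/7)) + 1*(exp(6*I*pi/7))*conj(exp(6*I*pi/7)) + 1*(exp(-6*I*pi/7))*conj(exp(-6*I*pi/7)) + 1*(exp(-4*I*pi/7))*conj(exp(-4*I*pi/7)) + 1*(exp(-2*I*pi/7))*conj(exp(-2*I*pi/7))]
      = (1/7)[(1) + (1) + (1) + (1) + (1) + (1) + (1)] = 7/7 = 1
  <chi_3*chi_5, chi_2> = (1/7)[1*(1)*conj(1) + 1*(exp(2*I*pi/7))*conj(exp(4*I*pi/7)) + 1*(exp(4*I*pi/7))*conj(exp(-6*I*pi/7)) + 1*(exp(6*I*pi/7))*conj(exp(-2*I*pi/7)) + 1*(exp(-6*I*pi/7))*conj(exp(2*I*pi/7)) + 1*(exp(-4*I*pi/7))*conj(exp(6*I*pi/7)) + 1*(exp(-2*I*pi/7))*conj(exp(-4*I*pi/7))]
      = (1/7)[(1) + (exp(-2*I*pi/7)) + (exp(-4*I*pi/7)) + (exp(-6*I*pi/7)) + (exp(6*I*pi/7)) + (exp(4*I*pi/7)) + (exp(2*I*pi/7))] = 0/7 = 0
  <chi_3*chi_5, chi_3> = (1/7)[1*(1)*conj(1) + 1*(exp(2*I*pi/7))*conj(exp(6*I*pi/7)) + 1*(exp(4*I*pi/7))*conj(exp(-2*I*pi/7)) + 1*(exp(6*I*pi/7))*conj(exp(4*I*pi/7)) + 1*(exp(-6*I*pi/7))*conj(exp(-4*I*pi/7)) + 1*(exp(-4*I*pi/7))*conj(exp(2*I*pi/7)) + 1*(exp(-2*I*pi/7))*conj(exp(-6*I*pi/7))]
      = (1/7)[(1) + (exp(-4*I*pi/7)) + (exp(6*I*pi/7)) + (exp(2*I*pi/7)) + (exp(-2*I*pi/7)) + (exp(-6*I*pi/7)) + (exp(4*I*pi/7))] = 0/7 = 0
  <chi_3*chi_5, chi_4> = (1/7)[1*(1)*conj(1) + 1*(exp(2*I*pi/7))*conj(exp(-6*I*pi/7)) + 1*(exp(4*I*pi/7))*conj(exp(2*I*pi/7)) + 1*(exp(6*I*pi/7))*conj(exp(-4*I*pi/7)) + 1*(exp(-6*I*pi/7))*conj(exp(4*I*pi/7)) + 1*(exp(-4*I*pi/7))*conj(exp(-2*I*pi/7)) + 1*(exp(-2*I*pi/7))*conj(exp(6*I*pi/7))]
      = (1/7)[(1) + (exp(-6*I*pi/7)) + (exp(2*I*pi/7)) + (exp(-4*I*pi/7)) + (exp(4*I*pi/7)) + (exp(-2*I*pi/7)) + (exp(6*I*pi/7))] = 0/7 = 0
  <chi_3*chi_5, chi_5> = (1/7)[1*(1)*conj(1) + 1*(exp(2*I*pi/7))*conj(exp(-4*I*pi/7)) + 1*(exp(4*I*pi/7))*conj(exp(6*I*pi/7)) + 1*(exp(6*I*pi/7))*conj(exp(2*I*pi/7)) + 1*(exp(-6*I*pi/7))*conj(exp(-2*I*pi/7)) + 1*(exp(-4*I*pi/7))*conj(exp(-6*I*pi/7)) + 1*(exp(-2*I*pi/7))*conj(exp(4*I*pi/7))]
      = (1/7)[(1) + (exp(6*I*pi/7)) + (exp(-2*I*pi/7)) + (exp(4*I*pi/7)) + (exp(-4*I*pi/7)) + (exp(2*I*pi/7)) + (exp(-6*I*pi/7))] = 0/7 = 0
  <chi_3*chi_5, chi_6> = (1/7)[1*(1)*conj(1) + 1*(exp(2*I*pi/7))*conj(exp(-2*I*pi/7)) + 1*(exp(4*I*pi/7))*conj(exp(-4*I*pi/7)) + 1*(exp(6*I*pi/7))*conj(exp(-6*I*pi/7)) + 1*(exp(-6*I*pi/7))*conj(exp(6*I*pi/7)) + 1*(exp(-4*I*pi/7))*conj(exp(4*I*pi/7)) + 1*(exp(-2*I*pi/7))*conj(exp(2*I*pi/7))]
      = (1/7)[(1) + (exp(4*I*pi/7)) + (exp(-6*I*pi/7)) + (exp(-2*I*pi/7)) + (exp(2*I*pi/7)) + (exp(6*I*pi/7)) + (exp(-4*I*pi/7))] = 0/7 = 0
(Exp terms are combined using exp(i*s)*conj(exp(i*t)) = exp(i*(s-t)), and sums of them are collapsed using the identity that for every m > 1 the m distinct m-th roots of unity sum to 0, e.g. 1 + exp(2*I*pi/3) + exp(-2*I*pi/3) = 0.)
Hence the multiplicities are chi_1: 1. Dimension check: dim(chi_3)*dim(chi_5) = 1*1 = 1 and sum (mult * dim) = 1*1 = 1.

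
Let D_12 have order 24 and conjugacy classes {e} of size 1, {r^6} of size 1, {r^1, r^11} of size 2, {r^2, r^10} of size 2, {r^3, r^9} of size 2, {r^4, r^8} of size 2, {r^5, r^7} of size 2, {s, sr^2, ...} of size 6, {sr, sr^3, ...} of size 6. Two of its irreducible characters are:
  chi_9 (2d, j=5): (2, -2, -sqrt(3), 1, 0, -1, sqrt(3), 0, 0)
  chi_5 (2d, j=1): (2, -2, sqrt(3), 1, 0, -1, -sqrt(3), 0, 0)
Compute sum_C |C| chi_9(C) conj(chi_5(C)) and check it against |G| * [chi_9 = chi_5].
Sum = 0; so <chi_9, chi_5> = 0 (distinct irreducibles are orthogonal).

Why: Compute term by term over conjugacy classes (|C| * chi_9(C) * conj(chi_5(C))):
  1*(2)*conj(2) + 1*(-2)*conj(-2) + 2*(-sqrt(3))*conj(sqrt(3)) + 2*(1)*conj(1) + 2*(0)*conj(0) + 2*(-1)*conj(-1) + 2*(sqrt(3))*conj(-sqrt(3)) + 6*(0)*conj(0) + 6*(0)*conj(0)
  = (4) + (4) + (-6) + (2) + (0) + (2) + (-6) + (0) + (0)
  = 0.
Dividing by |G| = 24 gives 0/24 = 0, matching the row-orthogonality relation <chi_9, chi_5> = [chi_9 = chi_5].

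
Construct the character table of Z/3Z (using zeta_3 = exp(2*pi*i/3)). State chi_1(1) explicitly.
Character table of Z/3Z (irreps indexed chi_0,...,chi_2 with chi_k(m) = zeta_3^(k*m), zeta_3 = exp(2*pi*i/3)):
  irrep \ class  {0} (size 1)  {1} (size 1)    {2} (size 1)  
  chi_0          1             1               1             
  chi_1          1             exp(2*I*pi/3)   exp(-2*I*pi/3)
  chi_2          1             exp(-2*I*pi/3)  exp(2*I*pi/3) 

Spot check: chi_1(1) = zeta_3^(1*1) = zeta_3^1 = exp(2*I*pi/3).

Derivation: Z/3Z is abelian, so all 3 irreducible complex representations are 1-dimensional. They are given by chi_k(m) = zeta_3^(k*m) for k = 0,...,2. Row orthogonality: sum_m chi_k(m) conj(chi_l(m)) = 3 * [k = l].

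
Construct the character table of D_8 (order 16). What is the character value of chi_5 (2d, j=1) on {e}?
Conjugacy classes: {e} of size 1, {r^4} of size 1, {r^1, r^7} of size 2, {r^2, r^6} of size 2, {r^3, r^5} of size 2, {s, sr^2, ...} of size 4, {sr, sr^3, ...} of size 4.
Character table:
  irrep \ class              {e} (size 1)  {r^4} (size 1)  {r^1, r^7} (size 2)  {r^2, r^6} (size 2)  {r^3, r^5} (size 2)  {s, sr^2, ...} (size 4)  {sr, sr^3, ...} (size 4)
  chi_1 (triv)               1             1               1                    1                    1                    1                        1                       
  chi_2 (sign: r->1, s->-1)  1             1               1                    1                    1                    -1                       -1                      
  chi_3 (r->-1, s->1)        1             1               -1                   1                    -1                   1                        -1                      
  chi_4 (r->-1, s->-1)       1             1               -1                   1                    -1                   -1                       1                       
  chi_5 (2d, j=1)            2             -2              sqrt(2)              0                    -sqrt(2)             0                        0                       
  chi_6 (2d, j=2)            2             2               0                    -2                   0                    0                        0                       
  chi_7 (2d, j=3)            2             -2              -sqrt(2)             0                    sqrt(2)              0                        0                       

Spot check: chi_5 (2d, j=1) on {e} = 2.

Argument: D_8 has order 2*8 = 16 with 7 conjugacy classes, hence 7 irreducibles. Sum of squared dims 1 + 1 + 1 + 1 + 4 + 4 + 4 = 16 = |G|. Linear characters come from the abelianisation; the 2-dimensional irreps have character r^k -> 2*cos(2*pi*j*k/8), reflections -> 0.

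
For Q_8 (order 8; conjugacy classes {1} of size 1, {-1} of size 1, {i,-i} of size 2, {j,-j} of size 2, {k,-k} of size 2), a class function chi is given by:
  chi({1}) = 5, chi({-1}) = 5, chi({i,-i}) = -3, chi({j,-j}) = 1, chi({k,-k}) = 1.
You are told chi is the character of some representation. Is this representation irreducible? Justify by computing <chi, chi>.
Not irreducible (reducible): <chi, chi> = 9 > 1.

Derivation: <chi, chi> = (1/|G|) sum_C |C| * |chi(C)|^2 = (1/8)[1*|5|^2 + 1*|5|^2 + 2*|-3|^2 + 2*|1|^2 + 2*|1|^2]
  = (1/8)[(25) + (25) + (18) + (2) + (2)] = 72/8 = 9.
A character is irreducible iff <chi, chi> = 1, so this representation is reducible.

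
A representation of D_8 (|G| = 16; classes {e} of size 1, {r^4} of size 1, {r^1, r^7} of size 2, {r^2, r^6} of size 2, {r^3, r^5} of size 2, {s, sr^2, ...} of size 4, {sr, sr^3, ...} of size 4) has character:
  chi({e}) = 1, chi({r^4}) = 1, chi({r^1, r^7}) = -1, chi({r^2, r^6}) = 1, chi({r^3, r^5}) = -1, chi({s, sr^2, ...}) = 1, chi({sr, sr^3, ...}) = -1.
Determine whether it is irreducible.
Irreducible: <chi, chi> = 1.

Proof sketch: <chi, chi> = (1/|G|) sum_C |C| * |chi(C)|^2 = (1/16)[1*|1|^2 + 1*|1|^2 + 2*|-1|^2 + 2*|1|^2 + 2*|-1|^2 + 4*|1|^2 + 4*|-1|^2]
  = (1/16)[(1) + (1) + (2) + (2) + (2) + (4) + (4)] = 16/16 = 1.
A character is irreducible iff <chi, chi> = 1, so this representation is irreducible.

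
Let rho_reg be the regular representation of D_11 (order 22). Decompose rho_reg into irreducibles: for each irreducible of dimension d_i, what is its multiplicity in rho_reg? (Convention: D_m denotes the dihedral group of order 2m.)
Each irreducible V_i of dimension d_i appears with multiplicity d_i, i.e. rho_reg = (direct sum over all irreducibles V_i) d_i V_i. The irreducible dimensions for D_11 are 1, 1, 2, 2, 2, 2, 2: 2 irreducibles of dimension 1, each with multiplicity 1; 5 irreducibles of dimension 2, each with multiplicity 2. Total dimension 2*1*1 + 5*2*2 = 22 = |G|.

Why: General theorem: in the regular representation of a finite group G, each irreducible appears with multiplicity equal to its dimension. Check: dim(rho_reg) = sum d_i^2 = 1 + 1 + 4 + 4 + 4 + 4 + 4 = 22 = |G|.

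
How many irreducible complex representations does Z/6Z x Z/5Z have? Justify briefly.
30

Explanation: The number of irreducible complex representations of a finite group equals its number of conjugacy classes. Z/6Z x Z/5Z is abelian of order 30, so every element is its own conjugacy class: 30 classes, so Z/6Z x Z/5Z (order 30) has exactly 30 irreducible complex representations.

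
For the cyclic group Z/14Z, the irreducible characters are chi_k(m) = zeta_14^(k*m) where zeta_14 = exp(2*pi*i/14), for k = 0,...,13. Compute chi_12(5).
chi_12(5) = zeta_14^60 = exp(4*I*pi/7)

Argument: chi_12(5) = zeta_14^(12*5) = zeta_14^60. Since zeta_14^14 = 1, this equals zeta_14^4 = exp(2*pi*i*4/14) = exp(4*I*pi/7).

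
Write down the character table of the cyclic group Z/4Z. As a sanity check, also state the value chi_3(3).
Character table of Z/4Z (irreps indexed chi_0,...,chi_3 with chi_k(m) = zeta_4^(k*m), zeta_4 = exp(2*pi*i/4)):
  irrep \ class  {0} (size 1)  {1} (size 1)  {2} (size 1)  {3} (size 1)
  chi_0          1             1             1             1           
  chi_1          1             I             -1            -I          
  chi_2          1             -1            1             -1          
  chi_3          1             -I            -1            I           

Spot check: chi_3(3) = zeta_4^(3*3) = zeta_4^9 = I.

Derivation: Z/4Z is abelian, so all 4 irreducible complex representations are 1-dimensional. They are given by chi_k(m) = zeta_4^(k*m) for k = 0,...,3. Row orthogonality: sum_m chi_k(m) conj(chi_l(m)) = 4 * [k = l].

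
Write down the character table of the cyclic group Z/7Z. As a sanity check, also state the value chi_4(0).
Character table of Z/7Z (irreps indexed chi_0,...,chi_6 with chi_k(m) = zeta_7^(k*m), zeta_7 = exp(2*pi*i/7)):
  irrep \ class  {0} (size 1)  {1} (size 1)    {2} (size 1)    {3} (size 1)    {4} (size 1)    {5} (size 1)    {6} (size 1)  
  chi_0          1             1               1               1               1               1               1             
  chi_1          1             exp(2*I*pi/7)   exp(4*I*pi/7)   exp(6*I*pi/7)   exp(-6*I*pi/7)  exp(-4*I*pi/7)  exp(-2*I*pi/7)
  chi_2          1             exp(4*I*pi/7)   exp(-6*I*pi/7)  exp(-2*I*pi/7)  exp(2*I*pi/7)   exp(6*I*pi/7)   exp(-4*I*pi/7)
  chi_3          1             exp(6*I*pi/7)   exp(-2*I*pi/7)  exp(4*I*pi/7)   exp(-4*I*pi/7)  exp(2*I*pi/7)   exp(-6*I*pi/7)
  chi_4          1             exp(-6*I*pi/7)  exp(2*I*pi/7)   exp(-4*I*pi/7)  exp(4*I*pi/7)   exp(-2*I*pi/7)  exp(6*I*pi/7) 
  chi_5          1             exp(-4*I*pi/7)  exp(6*I*pi/7)   exp(2*I*pi/7)   exp(-2*I*pi/7)  exp(-6*I*pi/7)  exp(4*I*pi/7) 
  chi_6          1             exp(-2*I*pi/7)  exp(-4*I*pi/7)  exp(-6*I*pi/7)  exp(6*I*pi/7)   exp(4*I*pi/7)   exp(2*I*pi/7) 

Spot check: chi_4(0) = zeta_7^(4*0) = zeta_7^0 = 1.

Details: Z/7Z is abelian, so all 7 irreducible complex representations are 1-dimensional. They are given by chi_k(m) = zeta_7^(k*m) for k = 0,...,6. Row orthogonality: sum_m chi_k(m) conj(chi_l(m)) = 7 * [k = l].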